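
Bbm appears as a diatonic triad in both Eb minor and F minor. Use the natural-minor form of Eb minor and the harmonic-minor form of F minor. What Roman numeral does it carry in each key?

v in Eb minor; iv in F minor

The scale of Eb minor (natural minor) is Eb F Gb Ab Bb Cb Db; Bb is degree 5, and the triad built there (Bb-Db-F) is minor, so it is v.
The scale of F minor (harmonic minor) is F G Ab Bb C Db E; Bb is degree 4, and the triad built there (Bb-Db-F) is minor, so it is iv.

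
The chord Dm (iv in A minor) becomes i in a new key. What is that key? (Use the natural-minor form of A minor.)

The numeral i denotes a minor triad on scale degree 1. With D on degree 1, the tonic of the new key is D.
Degree 1 carries a minor triad in minor keys, so the destination is D minor.
Check: the diatonic triads of D minor (natural minor) are Dm (i), Edim (ii°), F (III), Gm (iv), Am (v), Bb (VI), C (VII) — Dm is indeed i.

D minor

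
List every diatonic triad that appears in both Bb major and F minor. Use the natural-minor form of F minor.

Cm, Eb

Triads in Bb major: Bb (I), Cm (ii), Dm (iii), Eb (IV), F (V), Gm (vi), Adim (vii°).
Triads in F minor (natural minor): Fm (i), Gdim (ii°), Ab (III), Bbm (iv), Cm (v), Db (VI), Eb (VII).
Shared triads with their functions: Cm (ii in Bb major, v in F minor); Eb (IV in Bb major, VII in F minor).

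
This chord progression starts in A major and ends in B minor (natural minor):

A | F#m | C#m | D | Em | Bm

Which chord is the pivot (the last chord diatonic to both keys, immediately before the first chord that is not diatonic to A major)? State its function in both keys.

D — IV in A major, III in B minor

Chords diatonic to A major: A, Bm, C#m, D, E, F#m, G#dim.
Reading the progression, the first chord not in that set is Em, so the modulation leaves A major there.
The chord immediately before Em is D, which is diatonic to both keys: IV in A major and III in B minor.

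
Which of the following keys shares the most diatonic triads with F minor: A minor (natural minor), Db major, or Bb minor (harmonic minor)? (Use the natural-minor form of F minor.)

Triads of F minor (natural minor): F minor (i), G diminished (ii°), Ab major (III), Bb minor (iv), C minor (v), Db major (VI), Eb major (VII).
A minor (natural minor) shares 0: none.
Db major shares 4: Fm, Ab, Bbm, Db.
Bb minor (harmonic minor) shares 1: Bbm.
The most common triads (4) are shared with Db major.

Db major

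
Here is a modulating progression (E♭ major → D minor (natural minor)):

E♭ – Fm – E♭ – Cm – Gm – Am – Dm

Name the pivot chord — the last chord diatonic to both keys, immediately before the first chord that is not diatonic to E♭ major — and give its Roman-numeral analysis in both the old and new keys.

Chords diatonic to E♭ major: E♭, Fm, Gm, A♭, B♭, Cm, Ddim.
Reading the progression, the first chord not in that set is Am, so the modulation leaves E♭ major there.
The chord immediately before Am is Gm, which is diatonic to both keys: iii in E♭ major and iv in D minor.

Gm — iii in E♭ major, iv in D minor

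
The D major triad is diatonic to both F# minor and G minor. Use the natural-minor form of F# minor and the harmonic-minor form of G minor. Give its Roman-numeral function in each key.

The scale of F# minor (natural minor) is F# G# A B C# D E; D is degree 6, and the triad built there (D-F#-A) is major, so it is VI.
The scale of G minor (harmonic minor) is G A Bb C D Eb F#; D is degree 5, and the triad built there (D-F#-A) is major, so it is V.

VI in F# minor; V in G minor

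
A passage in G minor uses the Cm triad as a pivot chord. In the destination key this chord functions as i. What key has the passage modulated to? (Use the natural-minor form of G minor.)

C minor

The numeral i denotes a minor triad on scale degree 1. With C on degree 1, the tonic of the new key is C.
Degree 1 carries a minor triad in minor keys, so the destination is C minor.
Check: the diatonic triads of C minor (natural minor) are Cm (i), Ddim (ii°), Eb (III), Fm (iv), Gm (v), Ab (VI), Bb (VII) — Cm is indeed i.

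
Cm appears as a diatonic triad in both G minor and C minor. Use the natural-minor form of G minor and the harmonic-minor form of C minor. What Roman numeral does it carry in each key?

The scale of G minor (natural minor) is G A B♭ C D E♭ F; C is degree 4, and the triad built there (C-E♭-G) is minor, so it is iv.
The scale of C minor (harmonic minor) is C D E♭ F G A♭ B; C is degree 1, and the triad built there (C-E♭-G) is minor, so it is i.

iv in G minor; i in C minor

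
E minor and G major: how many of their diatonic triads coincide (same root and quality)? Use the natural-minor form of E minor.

Diatonic triads of E minor (natural minor): Em (i), F#dim (ii°), G (III), Am (iv), Bm (v), C (VI), D (VII).
Diatonic triads of G major: G (I), Am (ii), Bm (iii), C (IV), D (V), Em (vi), F#dim (vii°).
Matching root and quality in both lists: Em, F#dim, G, Am, Bm, C, D.
That gives 7 common triads.

7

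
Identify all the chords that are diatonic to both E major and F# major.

G#m, B

Triads in E major: E (I), F#m (ii), G#m (iii), A (IV), B (V), C#m (vi), D#dim (vii°).
Triads in F# major: F# (I), G#m (ii), A#m (iii), B (IV), C# (V), D#m (vi), E#dim (vii°).
Shared triads with their functions: G#m (iii in E major, ii in F# major); B (V in E major, IV in F# major).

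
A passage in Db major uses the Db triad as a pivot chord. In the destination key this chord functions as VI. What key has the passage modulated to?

The numeral VI denotes a major triad on scale degree 6. With Db on degree 6, the tonic of the new key is F.
Degree 6 carries a major triad in minor keys, so the destination is F minor.
Check: the diatonic triads of F minor (natural minor) are Fm (i), Gdim (ii°), Ab (III), Bbm (iv), Cm (v), Db (VI), Eb (VII) — Db is indeed VI.

F minor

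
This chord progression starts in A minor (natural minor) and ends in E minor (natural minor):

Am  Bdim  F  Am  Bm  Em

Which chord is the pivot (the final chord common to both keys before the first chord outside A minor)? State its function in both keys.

Chords diatonic to A minor: Am, Bdim, C, Dm, Em, F, G.
Reading the progression, the first chord not in that set is Bm, so the modulation leaves A minor there.
The chord immediately before Bm is Am, which is diatonic to both keys: i in A minor and iv in E minor.

Am — i in A minor, iv in E minor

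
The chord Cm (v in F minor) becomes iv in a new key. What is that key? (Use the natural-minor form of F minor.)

The numeral iv denotes a minor triad on scale degree 4. With C on degree 4, the tonic of the new key is G.
Degree 4 carries a minor triad in minor keys, so the destination is G minor.
Check: the diatonic triads of G minor (natural minor) are Gm (i), Adim (ii°), Bb (III), Cm (iv), Dm (v), Eb (VI), F (VII) — Cm is indeed iv.

G minor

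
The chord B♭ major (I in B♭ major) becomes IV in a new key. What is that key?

The numeral IV denotes a major triad on scale degree 4. With B♭ on degree 4, the tonic of the new key is F.
Degree 4 carries a major triad in major keys, so the destination is F major.
Check: the diatonic triads of F major are F (I), Gm (ii), Am (iii), B♭ (IV), C (V), Dm (vi), Edim (vii°) — B♭ major is indeed IV.

F major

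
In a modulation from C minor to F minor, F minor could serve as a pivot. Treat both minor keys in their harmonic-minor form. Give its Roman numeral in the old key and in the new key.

iv in C minor; i in F minor

The scale of C minor (harmonic minor) is C D Eb F G Ab B; F is degree 4, and the triad built there (F-Ab-C) is minor, so it is iv.
The scale of F minor (harmonic minor) is F G Ab Bb C Db E; F is degree 1, and the triad built there (F-Ab-C) is minor, so it is i.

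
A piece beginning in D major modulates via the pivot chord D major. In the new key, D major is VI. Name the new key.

F♯ minor

The numeral VI denotes a major triad on scale degree 6. With D on degree 6, the tonic of the new key is F♯.
Degree 6 carries a major triad in minor keys, so the destination is F♯ minor.
Check: the diatonic triads of F♯ minor (natural minor) are F♯m (i), G♯dim (ii°), A (III), Bm (iv), C♯m (v), D (VI), E (VII) — D major is indeed VI.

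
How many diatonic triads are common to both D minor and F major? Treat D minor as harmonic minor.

4

Diatonic triads of D minor (harmonic minor): Dm (i), Edim (ii°), Faug (III+), Gm (iv), A (V), Bb (VI), C#dim (vii°).
Diatonic triads of F major: F (I), Gm (ii), Am (iii), Bb (IV), C (V), Dm (vi), Edim (vii°).
Matching root and quality in both lists: Dm, Edim, Gm, Bb.
That gives 4 common triads.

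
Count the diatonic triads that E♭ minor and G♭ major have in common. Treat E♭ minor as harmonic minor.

Diatonic triads of E♭ minor (harmonic minor): E♭ minor (i), F diminished (ii°), G♭ augmented (III+), A♭ minor (iv), B♭ major (V), C♭ major (VI), D diminished (vii°).
Diatonic triads of G♭ major: G♭ major (I), A♭ minor (ii), B♭ minor (iii), C♭ major (IV), D♭ major (V), E♭ minor (vi), F diminished (vii°).
Matching root and quality in both lists: E♭ minor, F diminished, A♭ minor, C♭ major.
That gives 4 common triads.

4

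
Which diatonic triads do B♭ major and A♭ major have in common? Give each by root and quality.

Cm, E♭

Triads in B♭ major: B♭ (I), Cm (ii), Dm (iii), E♭ (IV), F (V), Gm (vi), Adim (vii°).
Triads in A♭ major: A♭ (I), B♭m (ii), Cm (iii), D♭ (IV), E♭ (V), Fm (vi), Gdim (vii°).
Shared triads with their functions: Cm (ii in B♭ major, iii in A♭ major); E♭ (IV in B♭ major, V in A♭ major).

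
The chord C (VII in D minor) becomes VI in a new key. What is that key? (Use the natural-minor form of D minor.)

The numeral VI denotes a major triad on scale degree 6. With C on degree 6, the tonic of the new key is E.
Degree 6 carries a major triad in minor keys, so the destination is E minor.
Check: the diatonic triads of E minor (natural minor) are Em (i), F♯dim (ii°), G (III), Am (iv), Bm (v), C (VI), D (VII) — C is indeed VI.

E minor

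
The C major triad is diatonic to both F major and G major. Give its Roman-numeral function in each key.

The scale of F major is F G A Bb C D E; C is degree 5, and the triad built there (C-E-G) is major, so it is V.
The scale of G major is G A B C D E F#; C is degree 4, and the triad built there (C-E-G) is major, so it is IV.

V in F major; IV in G major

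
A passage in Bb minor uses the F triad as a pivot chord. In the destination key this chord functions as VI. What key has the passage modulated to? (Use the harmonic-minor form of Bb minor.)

A minor

The numeral VI denotes a major triad on scale degree 6. With F on degree 6, the tonic of the new key is A.
Degree 6 carries a major triad in minor keys, so the destination is A minor.
Check: the diatonic triads of A minor (natural minor) are Am (i), Bdim (ii°), C (III), Dm (iv), Em (v), F (VI), G (VII) — F is indeed VI.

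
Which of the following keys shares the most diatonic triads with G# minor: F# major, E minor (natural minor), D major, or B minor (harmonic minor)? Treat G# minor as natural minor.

F# major

Triads of G# minor (natural minor): G#m (i), A#dim (ii°), B (III), C#m (iv), D#m (v), E (VI), F# (VII).
F# major shares 4: G#m, B, D#m, F#.
E minor (natural minor) shares 0: none.
D major shares 0: none.
B minor (harmonic minor) shares 2: A#dim, F#.
The most common triads (4) are shared with F# major.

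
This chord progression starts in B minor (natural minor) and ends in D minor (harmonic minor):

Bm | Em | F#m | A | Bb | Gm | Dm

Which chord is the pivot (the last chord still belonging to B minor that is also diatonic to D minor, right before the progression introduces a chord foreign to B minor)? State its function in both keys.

Chords diatonic to B minor: Bm, C#dim, D, Em, F#m, G, A.
Reading the progression, the first chord not in that set is Bb, so the modulation leaves B minor there.
The chord immediately before Bb is A, which is diatonic to both keys: VII in B minor and V in D minor.

A — VII in B minor, V in D minor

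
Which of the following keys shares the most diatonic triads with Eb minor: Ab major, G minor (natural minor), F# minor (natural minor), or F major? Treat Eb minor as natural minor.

Triads of Eb minor (natural minor): Ebm (i), Fdim (ii°), Gb (III), Abm (iv), Bbm (v), Cb (VI), Db (VII).
Ab major shares 2: Bbm, Db.
G minor (natural minor) shares 0: none.
F# minor (natural minor) shares 0: none.
F major shares 0: none.
The most common triads (2) are shared with Ab major.

Ab major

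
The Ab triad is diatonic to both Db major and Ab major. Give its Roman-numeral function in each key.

The scale of Db major is Db Eb F Gb Ab Bb C; Ab is degree 5, and the triad built there (Ab-C-Eb) is major, so it is V.
The scale of Ab major is Ab Bb C Db Eb F G; Ab is degree 1, and the triad built there (Ab-C-Eb) is major, so it is I.

V in Db major; I in Ab major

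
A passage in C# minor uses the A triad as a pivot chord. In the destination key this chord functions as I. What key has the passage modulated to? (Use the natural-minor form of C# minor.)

A major

The numeral I denotes a major triad on scale degree 1. With A on degree 1, the tonic of the new key is A.
Degree 1 carries a major triad in major keys, so the destination is A major.
Check: the diatonic triads of A major are A (I), Bm (ii), C#m (iii), D (IV), E (V), F#m (vi), G#dim (vii°) — A is indeed I.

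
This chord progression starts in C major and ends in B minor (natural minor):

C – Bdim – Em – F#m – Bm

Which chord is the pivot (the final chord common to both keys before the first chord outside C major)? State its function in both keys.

Em — iii in C major, iv in B minor

Chords diatonic to C major: C, Dm, Em, F, G, Am, Bdim.
Reading the progression, the first chord not in that set is F#m, so the modulation leaves C major there.
The chord immediately before F#m is Em, which is diatonic to both keys: iii in C major and iv in B minor.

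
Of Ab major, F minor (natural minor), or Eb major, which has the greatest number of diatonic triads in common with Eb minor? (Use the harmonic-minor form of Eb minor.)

Eb major

Triads of Eb minor (harmonic minor): Eb minor (i), F diminished (ii°), Gb augmented (III+), Ab minor (iv), Bb major (V), Cb major (VI), D diminished (vii°).
Ab major shares 0: none.
F minor (natural minor) shares 0: none.
Eb major shares 2: Bb, Ddim.
The most common triads (2) are shared with Eb major.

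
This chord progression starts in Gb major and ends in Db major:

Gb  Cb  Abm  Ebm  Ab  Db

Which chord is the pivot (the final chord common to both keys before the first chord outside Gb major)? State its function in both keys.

Ebm — vi in Gb major, ii in Db major

Chords diatonic to Gb major: Gb, Abm, Bbm, Cb, Db, Ebm, Fdim.
Reading the progression, the first chord not in that set is Ab, so the modulation leaves Gb major there.
The chord immediately before Ab is Ebm, which is diatonic to both keys: vi in Gb major and ii in Db major.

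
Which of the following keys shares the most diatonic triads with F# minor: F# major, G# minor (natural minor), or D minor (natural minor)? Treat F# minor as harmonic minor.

Triads of F# minor (harmonic minor): F# minor (i), G# diminished (ii°), A augmented (III+), B minor (iv), C# major (V), D major (VI), E# diminished (vii°).
F# major shares 2: C#, E#dim.
G# minor (natural minor) shares 0: none.
D minor (natural minor) shares 0: none.
The most common triads (2) are shared with F# major.

F# major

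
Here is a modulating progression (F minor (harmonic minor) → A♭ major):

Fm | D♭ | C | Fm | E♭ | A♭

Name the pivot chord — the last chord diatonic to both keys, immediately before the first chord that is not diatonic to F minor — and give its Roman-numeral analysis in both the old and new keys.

Chords diatonic to F minor: Fm, Gdim, A♭aug, B♭m, C, D♭, Edim.
Reading the progression, the first chord not in that set is E♭, so the modulation leaves F minor there.
The chord immediately before E♭ is Fm, which is diatonic to both keys: i in F minor and vi in A♭ major.

Fm — i in F minor, vi in A♭ major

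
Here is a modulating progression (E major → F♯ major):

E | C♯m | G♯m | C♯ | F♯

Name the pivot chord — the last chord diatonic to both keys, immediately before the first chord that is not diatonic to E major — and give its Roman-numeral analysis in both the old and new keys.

G♯m — iii in E major, ii in F♯ major

Chords diatonic to E major: E, F♯m, G♯m, A, B, C♯m, D♯dim.
Reading the progression, the first chord not in that set is C♯, so the modulation leaves E major there.
The chord immediately before C♯ is G♯m, which is diatonic to both keys: iii in E major and ii in F♯ major.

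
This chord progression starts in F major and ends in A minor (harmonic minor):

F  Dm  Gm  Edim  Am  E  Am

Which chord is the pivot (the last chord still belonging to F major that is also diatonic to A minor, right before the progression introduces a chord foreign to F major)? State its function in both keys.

Chords diatonic to F major: F, Gm, Am, B♭, C, Dm, Edim.
Reading the progression, the first chord not in that set is E, so the modulation leaves F major there.
The chord immediately before E is Am, which is diatonic to both keys: iii in F major and i in A minor.

Am — iii in F major, i in A minor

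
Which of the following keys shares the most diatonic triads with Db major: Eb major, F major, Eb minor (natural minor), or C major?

Eb minor

Triads of Db major: Db major (I), Eb minor (ii), F minor (iii), Gb major (IV), Ab major (V), Bb minor (vi), C diminished (vii°).
Eb major shares 2: Fm, Ab.
F major shares 0: none.
Eb minor (natural minor) shares 4: Db, Ebm, Gb, Bbm.
C major shares 0: none.
The most common triads (4) are shared with Eb minor.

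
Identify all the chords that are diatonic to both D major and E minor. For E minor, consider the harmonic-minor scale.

Em

Triads in D major: D major (I), E minor (ii), F# minor (iii), G major (IV), A major (V), B minor (vi), C# diminished (vii°).
Triads in E minor (harmonic minor): E minor (i), F# diminished (ii°), G augmented (III+), A minor (iv), B major (V), C major (VI), D# diminished (vii°).
Shared triads with their functions: E minor (ii in D major, i in E minor).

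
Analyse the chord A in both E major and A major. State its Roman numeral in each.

The scale of E major is E F# G# A B C# D#; A is degree 4, and the triad built there (A-C#-E) is major, so it is IV.
The scale of A major is A B C# D E F# G#; A is degree 1, and the triad built there (A-C#-E) is major, so it is I.

IV in E major; I in A major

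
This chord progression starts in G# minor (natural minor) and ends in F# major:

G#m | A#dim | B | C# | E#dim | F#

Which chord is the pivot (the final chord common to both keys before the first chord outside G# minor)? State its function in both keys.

Chords diatonic to G# minor: G#m, A#dim, B, C#m, D#m, E, F#.
Reading the progression, the first chord not in that set is C#, so the modulation leaves G# minor there.
The chord immediately before C# is B, which is diatonic to both keys: III in G# minor and IV in F# major.

B — III in G# minor, IV in F# major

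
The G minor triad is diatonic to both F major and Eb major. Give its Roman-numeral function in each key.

The scale of F major is F G A Bb C D E; G is degree 2, and the triad built there (G-Bb-D) is minor, so it is ii.
The scale of Eb major is Eb F G Ab Bb C D; G is degree 3, and the triad built there (G-Bb-D) is minor, so it is iii.

ii in F major; iii in Eb major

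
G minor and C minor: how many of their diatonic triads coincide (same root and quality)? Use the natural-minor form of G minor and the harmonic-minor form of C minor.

1

Diatonic triads of G minor (natural minor): G minor (i), A diminished (ii°), Bb major (III), C minor (iv), D minor (v), Eb major (VI), F major (VII).
Diatonic triads of C minor (harmonic minor): C minor (i), D diminished (ii°), Eb augmented (III+), F minor (iv), G major (V), Ab major (VI), B diminished (vii°).
Matching root and quality in both lists: C minor.
That gives 1 common triad.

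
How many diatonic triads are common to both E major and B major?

Diatonic triads of E major: E (I), F#m (ii), G#m (iii), A (IV), B (V), C#m (vi), D#dim (vii°).
Diatonic triads of B major: B (I), C#m (ii), D#m (iii), E (IV), F# (V), G#m (vi), A#dim (vii°).
Matching root and quality in both lists: E, G#m, B, C#m.
That gives 4 common triads.

4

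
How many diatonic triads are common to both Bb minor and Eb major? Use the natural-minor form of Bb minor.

2

Diatonic triads of Bb minor (natural minor): Bb minor (i), C diminished (ii°), Db major (III), Eb minor (iv), F minor (v), Gb major (VI), Ab major (VII).
Diatonic triads of Eb major: Eb major (I), F minor (ii), G minor (iii), Ab major (IV), Bb major (V), C minor (vi), D diminished (vii°).
Matching root and quality in both lists: F minor, Ab major.
That gives 2 common triads.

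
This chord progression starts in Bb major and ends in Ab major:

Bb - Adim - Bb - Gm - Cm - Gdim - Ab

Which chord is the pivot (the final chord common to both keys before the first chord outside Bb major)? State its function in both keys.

Chords diatonic to Bb major: Bb, Cm, Dm, Eb, F, Gm, Adim.
Reading the progression, the first chord not in that set is Gdim, so the modulation leaves Bb major there.
The chord immediately before Gdim is Cm, which is diatonic to both keys: ii in Bb major and iii in Ab major.

Cm — ii in Bb major, iii in Ab major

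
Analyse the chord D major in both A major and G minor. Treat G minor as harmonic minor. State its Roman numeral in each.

The scale of A major is A B C# D E F# G#; D is degree 4, and the triad built there (D-F#-A) is major, so it is IV.
The scale of G minor (harmonic minor) is G A Bb C D Eb F#; D is degree 5, and the triad built there (D-F#-A) is major, so it is V.

IV in A major; V in G minor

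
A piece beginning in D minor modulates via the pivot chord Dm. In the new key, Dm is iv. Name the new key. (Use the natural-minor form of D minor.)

A minor

The numeral iv denotes a minor triad on scale degree 4. With D on degree 4, the tonic of the new key is A.
Degree 4 carries a minor triad in minor keys, so the destination is A minor.
Check: the diatonic triads of A minor (natural minor) are Am (i), Bdim (ii°), C (III), Dm (iv), Em (v), F (VI), G (VII) — Dm is indeed iv.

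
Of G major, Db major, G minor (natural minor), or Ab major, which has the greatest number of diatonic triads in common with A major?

Triads of A major: A (I), Bm (ii), C#m (iii), D (IV), E (V), F#m (vi), G#dim (vii°).
G major shares 2: Bm, D.
Db major shares 0: none.
G minor (natural minor) shares 0: none.
Ab major shares 0: none.
The most common triads (2) are shared with G major.

G major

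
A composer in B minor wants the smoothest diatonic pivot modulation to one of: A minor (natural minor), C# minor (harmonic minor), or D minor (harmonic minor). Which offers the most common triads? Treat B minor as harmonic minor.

Triads of B minor (harmonic minor): Bm (i), C#dim (ii°), Daug (III+), Em (iv), F# (V), G (VI), A#dim (vii°).
A minor (natural minor) shares 2: Em, G.
C# minor (harmonic minor) shares 0: none.
D minor (harmonic minor) shares 1: C#dim.
The most common triads (2) are shared with A minor.

A minor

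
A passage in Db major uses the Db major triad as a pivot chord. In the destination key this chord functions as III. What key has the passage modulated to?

Bb minor

The numeral III denotes a major triad on scale degree 3. With Db on degree 3, the tonic of the new key is Bb.
Degree 3 carries a major triad in natural-minor keys, so the destination is Bb minor.
Check: the diatonic triads of Bb minor (natural minor) are Bbm (i), Cdim (ii°), Db (III), Ebm (iv), Fm (v), Gb (VI), Ab (VII) — Db major is indeed III.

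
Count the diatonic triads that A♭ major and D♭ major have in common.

4

Diatonic triads of A♭ major: A♭ (I), B♭m (ii), Cm (iii), D♭ (IV), E♭ (V), Fm (vi), Gdim (vii°).
Diatonic triads of D♭ major: D♭ (I), E♭m (ii), Fm (iii), G♭ (IV), A♭ (V), B♭m (vi), Cdim (vii°).
Matching root and quality in both lists: A♭, B♭m, D♭, Fm.
That gives 4 common triads.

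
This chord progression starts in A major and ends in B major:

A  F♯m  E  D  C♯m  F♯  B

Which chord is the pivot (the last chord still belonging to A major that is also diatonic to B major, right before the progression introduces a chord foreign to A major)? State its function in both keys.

Chords diatonic to A major: A, Bm, C♯m, D, E, F♯m, G♯dim.
Reading the progression, the first chord not in that set is F♯, so the modulation leaves A major there.
The chord immediately before F♯ is C♯m, which is diatonic to both keys: iii in A major and ii in B major.

C♯m — iii in A major, ii in B major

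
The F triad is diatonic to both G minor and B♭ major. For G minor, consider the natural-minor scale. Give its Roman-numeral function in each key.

VII in G minor; V in B♭ major

The scale of G minor (natural minor) is G A B♭ C D E♭ F; F is degree 7, and the triad built there (F-A-C) is major, so it is VII.
The scale of B♭ major is B♭ C D E♭ F G A; F is degree 5, and the triad built there (F-A-C) is major, so it is V.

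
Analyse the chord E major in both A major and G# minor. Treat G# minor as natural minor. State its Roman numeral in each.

V in A major; VI in G# minor

The scale of A major is A B C# D E F# G#; E is degree 5, and the triad built there (E-G#-B) is major, so it is V.
The scale of G# minor (natural minor) is G# A# B C# D# E F#; E is degree 6, and the triad built there (E-G#-B) is major, so it is VI.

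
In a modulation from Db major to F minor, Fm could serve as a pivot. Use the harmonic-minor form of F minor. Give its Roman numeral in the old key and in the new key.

The scale of Db major is Db Eb F Gb Ab Bb C; F is degree 3, and the triad built there (F-Ab-C) is minor, so it is iii.
The scale of F minor (harmonic minor) is F G Ab Bb C Db E; F is degree 1, and the triad built there (F-Ab-C) is minor, so it is i.

iii in Db major; i in F minor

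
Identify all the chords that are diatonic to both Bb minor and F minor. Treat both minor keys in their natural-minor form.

Bbm, Db, Fm, Ab

Triads in Bb minor (natural minor): Bb minor (i), C diminished (ii°), Db major (III), Eb minor (iv), F minor (v), Gb major (VI), Ab major (VII).
Triads in F minor (natural minor): F minor (i), G diminished (ii°), Ab major (III), Bb minor (iv), C minor (v), Db major (VI), Eb major (VII).
Shared triads with their functions: Bb minor (i in Bb minor, iv in F minor); Db major (III in Bb minor, VI in F minor); F minor (v in Bb minor, i in F minor); Ab major (VII in Bb minor, III in F minor).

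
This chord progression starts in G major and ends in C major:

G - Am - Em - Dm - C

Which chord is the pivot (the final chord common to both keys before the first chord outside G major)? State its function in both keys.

Chords diatonic to G major: G, Am, Bm, C, D, Em, F♯dim.
Reading the progression, the first chord not in that set is Dm, so the modulation leaves G major there.
The chord immediately before Dm is Em, which is diatonic to both keys: vi in G major and iii in C major.

Em — vi in G major, iii in C major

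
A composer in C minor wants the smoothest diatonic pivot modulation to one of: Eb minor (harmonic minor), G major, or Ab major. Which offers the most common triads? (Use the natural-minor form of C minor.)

Ab major

Triads of C minor (natural minor): C minor (i), D diminished (ii°), Eb major (III), F minor (iv), G minor (v), Ab major (VI), Bb major (VII).
Eb minor (harmonic minor) shares 2: Ddim, Bb.
G major shares 0: none.
Ab major shares 4: Cm, Eb, Fm, Ab.
The most common triads (4) are shared with Ab major.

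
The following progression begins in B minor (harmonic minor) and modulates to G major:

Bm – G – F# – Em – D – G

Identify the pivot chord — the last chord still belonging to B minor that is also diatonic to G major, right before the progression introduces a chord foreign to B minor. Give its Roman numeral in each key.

Chords diatonic to B minor: Bm, C#dim, Daug, Em, F#, G, A#dim.
Reading the progression, the first chord not in that set is D, so the modulation leaves B minor there.
The chord immediately before D is Em, which is diatonic to both keys: iv in B minor and vi in G major.

Em — iv in B minor, vi in G major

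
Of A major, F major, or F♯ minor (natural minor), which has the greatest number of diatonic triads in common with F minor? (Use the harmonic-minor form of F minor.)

F major

Triads of F minor (harmonic minor): Fm (i), Gdim (ii°), A♭aug (III+), B♭m (iv), C (V), D♭ (VI), Edim (vii°).
A major shares 0: none.
F major shares 2: C, Edim.
F♯ minor (natural minor) shares 0: none.
The most common triads (2) are shared with F major.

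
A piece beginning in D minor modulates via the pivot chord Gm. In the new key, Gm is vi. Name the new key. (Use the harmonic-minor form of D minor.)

The numeral vi denotes a minor triad on scale degree 6. With G on degree 6, the tonic of the new key is Bb.
Degree 6 carries a minor triad in major keys, so the destination is Bb major.
Check: the diatonic triads of Bb major are Bb (I), Cm (ii), Dm (iii), Eb (IV), F (V), Gm (vi), Adim (vii°) — Gm is indeed vi.

Bb major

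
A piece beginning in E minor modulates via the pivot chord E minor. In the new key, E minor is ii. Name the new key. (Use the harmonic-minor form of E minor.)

D major

The numeral ii denotes a minor triad on scale degree 2. With E on degree 2, the tonic of the new key is D.
Degree 2 carries a minor triad in major keys, so the destination is D major.
Check: the diatonic triads of D major are D (I), Em (ii), F#m (iii), G (IV), A (V), Bm (vi), C#dim (vii°) — E minor is indeed ii.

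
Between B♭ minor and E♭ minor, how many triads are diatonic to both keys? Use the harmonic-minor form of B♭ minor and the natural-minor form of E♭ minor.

Diatonic triads of B♭ minor (harmonic minor): B♭ minor (i), C diminished (ii°), D♭ augmented (III+), E♭ minor (iv), F major (V), G♭ major (VI), A diminished (vii°).
Diatonic triads of E♭ minor (natural minor): E♭ minor (i), F diminished (ii°), G♭ major (III), A♭ minor (iv), B♭ minor (v), C♭ major (VI), D♭ major (VII).
Matching root and quality in both lists: B♭ minor, E♭ minor, G♭ major.
That gives 3 common triads.

3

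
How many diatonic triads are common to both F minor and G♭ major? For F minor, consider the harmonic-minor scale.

Diatonic triads of F minor (harmonic minor): F minor (i), G diminished (ii°), A♭ augmented (III+), B♭ minor (iv), C major (V), D♭ major (VI), E diminished (vii°).
Diatonic triads of G♭ major: G♭ major (I), A♭ minor (ii), B♭ minor (iii), C♭ major (IV), D♭ major (V), E♭ minor (vi), F diminished (vii°).
Matching root and quality in both lists: B♭ minor, D♭ major.
That gives 2 common triads.

2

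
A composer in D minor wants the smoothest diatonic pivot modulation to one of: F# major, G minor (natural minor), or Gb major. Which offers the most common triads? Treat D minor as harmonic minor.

Triads of D minor (harmonic minor): D minor (i), E diminished (ii°), F augmented (III+), G minor (iv), A major (V), Bb major (VI), C# diminished (vii°).
F# major shares 0: none.
G minor (natural minor) shares 3: Dm, Gm, Bb.
Gb major shares 0: none.
The most common triads (3) are shared with G minor.

G minor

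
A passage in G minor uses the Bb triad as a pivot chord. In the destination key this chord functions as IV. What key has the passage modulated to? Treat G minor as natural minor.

The numeral IV denotes a major triad on scale degree 4. With Bb on degree 4, the tonic of the new key is F.
Degree 4 carries a major triad in major keys, so the destination is F major.
Check: the diatonic triads of F major are F (I), Gm (ii), Am (iii), Bb (IV), C (V), Dm (vi), Edim (vii°) — Bb is indeed IV.

F major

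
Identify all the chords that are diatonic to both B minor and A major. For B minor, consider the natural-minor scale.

Bm, D, F♯m, A

Triads in B minor (natural minor): Bm (i), C♯dim (ii°), D (III), Em (iv), F♯m (v), G (VI), A (VII).
Triads in A major: A (I), Bm (ii), C♯m (iii), D (IV), E (V), F♯m (vi), G♯dim (vii°).
Shared triads with their functions: Bm (i in B minor, ii in A major); D (III in B minor, IV in A major); F♯m (v in B minor, vi in A major); A (VII in B minor, I in A major).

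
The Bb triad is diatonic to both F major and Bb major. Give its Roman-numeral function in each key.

IV in F major; I in Bb major

The scale of F major is F G A Bb C D E; Bb is degree 4, and the triad built there (Bb-D-F) is major, so it is IV.
The scale of Bb major is Bb C D Eb F G A; Bb is degree 1, and the triad built there (Bb-D-F) is major, so it is I.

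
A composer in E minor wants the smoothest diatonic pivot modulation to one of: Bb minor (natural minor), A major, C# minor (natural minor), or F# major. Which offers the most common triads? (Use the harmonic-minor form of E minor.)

Triads of E minor (harmonic minor): Em (i), F#dim (ii°), Gaug (III+), Am (iv), B (V), C (VI), D#dim (vii°).
Bb minor (natural minor) shares 0: none.
A major shares 0: none.
C# minor (natural minor) shares 2: B, D#dim.
F# major shares 1: B.
The most common triads (2) are shared with C# minor.

C# minor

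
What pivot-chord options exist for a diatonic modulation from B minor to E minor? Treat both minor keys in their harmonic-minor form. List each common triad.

Triads in B minor (harmonic minor): B minor (i), C♯ diminished (ii°), D augmented (III+), E minor (iv), F♯ major (V), G major (VI), A♯ diminished (vii°).
Triads in E minor (harmonic minor): E minor (i), F♯ diminished (ii°), G augmented (III+), A minor (iv), B major (V), C major (VI), D♯ diminished (vii°).
Shared triads with their functions: E minor (iv in B minor, i in E minor).

Em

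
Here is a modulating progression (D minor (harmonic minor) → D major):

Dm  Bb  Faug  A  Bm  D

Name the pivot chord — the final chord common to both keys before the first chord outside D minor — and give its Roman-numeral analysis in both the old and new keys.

Chords diatonic to D minor: Dm, Edim, Faug, Gm, A, Bb, C#dim.
Reading the progression, the first chord not in that set is Bm, so the modulation leaves D minor there.
The chord immediately before Bm is A, which is diatonic to both keys: V in D minor and V in D major.

A — V in D minor, V in D major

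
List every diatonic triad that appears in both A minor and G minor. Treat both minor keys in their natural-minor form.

Dm, F

Triads in A minor (natural minor): A minor (i), B diminished (ii°), C major (III), D minor (iv), E minor (v), F major (VI), G major (VII).
Triads in G minor (natural minor): G minor (i), A diminished (ii°), B♭ major (III), C minor (iv), D minor (v), E♭ major (VI), F major (VII).
Shared triads with their functions: D minor (iv in A minor, v in G minor); F major (VI in A minor, VII in G minor).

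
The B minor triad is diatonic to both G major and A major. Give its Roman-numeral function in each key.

The scale of G major is G A B C D E F#; B is degree 3, and the triad built there (B-D-F#) is minor, so it is iii.
The scale of A major is A B C# D E F# G#; B is degree 2, and the triad built there (B-D-F#) is minor, so it is ii.

iii in G major; ii in A major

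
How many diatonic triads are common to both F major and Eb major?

2

Diatonic triads of F major: F (I), Gm (ii), Am (iii), Bb (IV), C (V), Dm (vi), Edim (vii°).
Diatonic triads of Eb major: Eb (I), Fm (ii), Gm (iii), Ab (IV), Bb (V), Cm (vi), Ddim (vii°).
Matching root and quality in both lists: Gm, Bb.
That gives 2 common triads.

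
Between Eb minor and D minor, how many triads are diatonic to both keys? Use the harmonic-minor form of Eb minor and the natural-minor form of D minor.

Diatonic triads of Eb minor (harmonic minor): Eb minor (i), F diminished (ii°), Gb augmented (III+), Ab minor (iv), Bb major (V), Cb major (VI), D diminished (vii°).
Diatonic triads of D minor (natural minor): D minor (i), E diminished (ii°), F major (III), G minor (iv), A minor (v), Bb major (VI), C major (VII).
Matching root and quality in both lists: Bb major.
That gives 1 common triad.

1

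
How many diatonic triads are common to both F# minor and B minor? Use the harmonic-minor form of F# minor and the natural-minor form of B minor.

Diatonic triads of F# minor (harmonic minor): F# minor (i), G# diminished (ii°), A augmented (III+), B minor (iv), C# major (V), D major (VI), E# diminished (vii°).
Diatonic triads of B minor (natural minor): B minor (i), C# diminished (ii°), D major (III), E minor (iv), F# minor (v), G major (VI), A major (VII).
Matching root and quality in both lists: F# minor, B minor, D major.
That gives 3 common triads.

3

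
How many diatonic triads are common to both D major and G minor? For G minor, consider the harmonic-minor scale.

Diatonic triads of D major: D major (I), E minor (ii), F# minor (iii), G major (IV), A major (V), B minor (vi), C# diminished (vii°).
Diatonic triads of G minor (harmonic minor): G minor (i), A diminished (ii°), Bb augmented (III+), C minor (iv), D major (V), Eb major (VI), F# diminished (vii°).
Matching root and quality in both lists: D major.
That gives 1 common triad.

1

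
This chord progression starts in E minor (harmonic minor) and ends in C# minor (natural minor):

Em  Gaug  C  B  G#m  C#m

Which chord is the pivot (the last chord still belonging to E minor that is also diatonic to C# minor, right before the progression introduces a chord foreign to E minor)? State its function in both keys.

Chords diatonic to E minor: Em, F#dim, Gaug, Am, B, C, D#dim.
Reading the progression, the first chord not in that set is G#m, so the modulation leaves E minor there.
The chord immediately before G#m is B, which is diatonic to both keys: V in E minor and VII in C# minor.

B — V in E minor, VII in C# minor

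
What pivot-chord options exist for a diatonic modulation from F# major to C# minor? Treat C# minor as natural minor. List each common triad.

G#m, B

Triads in F# major: F# major (I), G# minor (ii), A# minor (iii), B major (IV), C# major (V), D# minor (vi), E# diminished (vii°).
Triads in C# minor (natural minor): C# minor (i), D# diminished (ii°), E major (III), F# minor (iv), G# minor (v), A major (VI), B major (VII).
Shared triads with their functions: G# minor (ii in F# major, v in C# minor); B major (IV in F# major, VII in C# minor).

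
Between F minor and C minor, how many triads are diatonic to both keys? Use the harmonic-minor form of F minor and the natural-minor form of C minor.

Diatonic triads of F minor (harmonic minor): F minor (i), G diminished (ii°), Ab augmented (III+), Bb minor (iv), C major (V), Db major (VI), E diminished (vii°).
Diatonic triads of C minor (natural minor): C minor (i), D diminished (ii°), Eb major (III), F minor (iv), G minor (v), Ab major (VI), Bb major (VII).
Matching root and quality in both lists: F minor.
That gives 1 common triad.

1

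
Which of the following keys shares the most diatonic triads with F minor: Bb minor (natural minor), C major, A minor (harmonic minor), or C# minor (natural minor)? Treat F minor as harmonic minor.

Triads of F minor (harmonic minor): Fm (i), Gdim (ii°), Abaug (III+), Bbm (iv), C (V), Db (VI), Edim (vii°).
Bb minor (natural minor) shares 3: Fm, Bbm, Db.
C major shares 1: C.
A minor (harmonic minor) shares 0: none.
C# minor (natural minor) shares 0: none.
The most common triads (3) are shared with Bb minor.

Bb minor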